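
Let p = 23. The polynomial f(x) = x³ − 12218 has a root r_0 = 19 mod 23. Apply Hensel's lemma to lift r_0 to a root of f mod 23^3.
r_2 = 318 (mod 12167)

Hensel: r_{i+1} = r_i − f(r_i)/f′(r_i) mod 23^{i+2}, where f′(x) = 3x². Iterate:
  r_0 = 19 (mod 23)
  r_1 = 318 (mod 529)
  r_2 = 318 (mod 12167)
Final: r = 318 with f(r) ≡ 0 mod 23^3.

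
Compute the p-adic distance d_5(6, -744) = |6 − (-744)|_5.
d_5(6, -744) = 1/125

Step 1 — x − y = 6 − (-744) = 750. Step 2 — v_5(750) = 3 (factor: 750 = (5^3 · 6); the sign does not affect v_p). Step 3 — |x − y|_5 = 5^{-3} = 1/125.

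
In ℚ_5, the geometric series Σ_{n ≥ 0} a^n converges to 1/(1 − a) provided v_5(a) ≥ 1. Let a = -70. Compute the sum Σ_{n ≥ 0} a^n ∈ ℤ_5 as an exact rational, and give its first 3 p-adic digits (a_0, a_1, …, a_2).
Σ a^n = 1/(1 − a) = 1/71;  first 3 digits = (1, 1, 3)

v_5(a) = 1 ≥ 1, so the series converges in ℤ_5 to 1/(1 − a) = 1/(1 − (-70)) = 1/71. Expand this rational in ℤ_5: compute digits iteratively via d_i = x_i mod 5, x_{i+1} = (x_i − d_i)/5. The first 3 digits are (1, 1, 3).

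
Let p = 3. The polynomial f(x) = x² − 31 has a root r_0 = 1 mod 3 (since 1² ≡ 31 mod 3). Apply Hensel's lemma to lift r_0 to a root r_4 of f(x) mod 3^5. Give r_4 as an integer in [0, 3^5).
r_4 = 52 (mod 243)

Hensel's recurrence: r_{i+1} = r_i − f(r_i)·(f′(r_i))^{-1} mod 3^{i+2}, with f′(x) = 2x. Iterate:
  r_0 = 1 (mod 3)
  r_1 = 7 (mod 9)
  r_2 = 25 (mod 27)
  r_3 = 52 (mod 81)
  r_4 = 52 (mod 243)
Final: r_4 = 52, and one checks f(r_4) ≡ 0 mod 3^5.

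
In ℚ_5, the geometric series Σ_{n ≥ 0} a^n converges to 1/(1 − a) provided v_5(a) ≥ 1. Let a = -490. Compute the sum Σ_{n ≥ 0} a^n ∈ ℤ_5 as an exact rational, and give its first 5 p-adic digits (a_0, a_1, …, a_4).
Σ a^n = 1/(1 − a) = 1/491;  first 5 digits = (1, 2, 4, 4, 0)

v_5(a) = 1 ≥ 1, so the series converges in ℤ_5 to 1/(1 − a) = 1/(1 − (-490)) = 1/491. Expand this rational in ℤ_5: compute digits iteratively via d_i = x_i mod 5, x_{i+1} = (x_i − d_i)/5. The first 5 digits are (1, 2, 4, 4, 0).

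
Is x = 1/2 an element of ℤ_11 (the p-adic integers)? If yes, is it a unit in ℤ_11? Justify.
x ∈ ℤ_11^× (unit); v_11(x) = 0

ℤ_11 = {x ∈ ℚ_11 : v_11(x) ≥ 0} and ℤ_11^× = {x ∈ ℤ_11 : v_11(x) = 0}. Here v_11(1/2) = v_11(num) − v_11(den) = 0; compare against these criteria.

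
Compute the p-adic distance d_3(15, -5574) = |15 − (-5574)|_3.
d_3(15, -5574) = 1/243

Step 1 — x − y = 15 − (-5574) = 5589. Step 2 — v_3(5589) = 5 (factor: 5589 = (3^5 · 23); the sign does not affect v_p). Step 3 — |x − y|_3 = 3^{-5} = 1/243.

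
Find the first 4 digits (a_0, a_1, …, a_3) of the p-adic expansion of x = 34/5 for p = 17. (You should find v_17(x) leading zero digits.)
(a_0, …, a_3) = (0, 14, 6, 3)

v_17(34/5) = 1, so a_0 = ... = a_0 = 0. Factor out: x = 17^1 · u with u = 2/5 a unit in ℤ_17. Expand u iteratively via a_{v+i} = u_i mod 17, u_{i+1} = (u_i − a_{v+i})/17:
  u_0 = 2/5;  a_1 = 14;  u_1 = (u_0 − 14)/17 = -4/5
  u_1 = -4/5;  a_2 = 6;  u_2 = (u_1 − 6)/17 = -2/5
  u_2 = -2/5;  a_3 = 3;  u_3 = (u_2 − 3)/17 = -1/5
Digits: (0, 14, 6, 3).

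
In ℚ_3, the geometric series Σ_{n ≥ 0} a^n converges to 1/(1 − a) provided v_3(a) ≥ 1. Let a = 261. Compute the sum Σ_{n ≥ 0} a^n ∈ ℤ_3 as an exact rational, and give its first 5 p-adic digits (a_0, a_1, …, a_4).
Σ a^n = 1/(1 − a) = -1/260;  first 5 digits = (1, 0, 2, 0, 1)

v_3(a) = 2 ≥ 1, so the series converges in ℤ_3 to 1/(1 − a) = 1/(1 − 261) = -1/260. Expand this rational in ℤ_3: compute digits iteratively via d_i = x_i mod 3, x_{i+1} = (x_i − d_i)/3. The first 5 digits are (1, 0, 2, 0, 1).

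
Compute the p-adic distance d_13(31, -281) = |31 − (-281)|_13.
d_13(31, -281) = 1/13

Step 1 — x − y = 31 − (-281) = 312. Step 2 — v_13(312) = 1 (factor: 312 = (13^1 · 24); the sign does not affect v_p). Step 3 — |x − y|_13 = 13^{-1} = 1/13.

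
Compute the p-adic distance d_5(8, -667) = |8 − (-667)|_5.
d_5(8, -667) = 1/25

Step 1 — x − y = 8 − (-667) = 675. Step 2 — v_5(675) = 2 (factor: 675 = (5^2 · 27); the sign does not affect v_p). Step 3 — |x − y|_5 = 5^{-2} = 1/25.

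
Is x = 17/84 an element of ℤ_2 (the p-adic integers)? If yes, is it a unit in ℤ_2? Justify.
x ∉ ℤ_2 (v_2(x) = -2 < 0)

ℤ_2 = {x ∈ ℚ_2 : v_2(x) ≥ 0} and ℤ_2^× = {x ∈ ℤ_2 : v_2(x) = 0}. Here v_2(17/84) = v_2(num) − v_2(den) = -2; compare against these criteria.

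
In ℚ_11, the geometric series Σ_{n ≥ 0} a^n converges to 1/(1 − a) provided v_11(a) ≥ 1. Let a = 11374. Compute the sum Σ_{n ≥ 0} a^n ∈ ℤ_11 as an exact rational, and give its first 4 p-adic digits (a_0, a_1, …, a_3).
Σ a^n = 1/(1 − a) = -1/11373;  first 4 digits = (1, 0, 6, 8)

v_11(a) = 2 ≥ 1, so the series converges in ℤ_11 to 1/(1 − a) = 1/(1 − 11374) = -1/11373. Expand this rational in ℤ_11: compute digits iteratively via d_i = x_i mod 11, x_{i+1} = (x_i − d_i)/11. The first 4 digits are (1, 0, 6, 8).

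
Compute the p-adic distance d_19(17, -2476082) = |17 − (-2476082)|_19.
d_19(17, -2476082) = 1/2476099

Step 1 — x − y = 17 − (-2476082) = 2476099. Step 2 — v_19(2476099) = 5 (factor: 2476099 = (19^5 · 1); the sign does not affect v_p). Step 3 — |x − y|_19 = 19^{-5} = 1/2476099.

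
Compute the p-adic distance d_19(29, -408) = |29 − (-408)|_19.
d_19(29, -408) = 1/19

Step 1 — x − y = 29 − (-408) = 437. Step 2 — v_19(437) = 1 (factor: 437 = (19^1 · 23); the sign does not affect v_p). Step 3 — |x − y|_19 = 19^{-1} = 1/19.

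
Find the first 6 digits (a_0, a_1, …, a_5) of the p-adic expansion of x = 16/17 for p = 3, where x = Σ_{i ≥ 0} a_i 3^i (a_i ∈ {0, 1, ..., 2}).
(a_0, …, a_5) = (2, 0, 2, 0, 1, 1)

v_3(16/17) = 0 (numerator and denominator both coprime to 3), so x ∈ ℤ_3^×. Compute digits iteratively via a_i = x_i mod 3, x_{i+1} = (x_i − a_i)/3, with x_0 = x:
  x_0 = 16/17;  a_0 = 2;  x_1 = (x_0 − 2)/3 = -6/17
  x_1 = -6/17;  a_1 = 0;  x_2 = (x_1 − 0)/3 = -2/17
  x_2 = -2/17;  a_2 = 2;  x_3 = (x_2 − 2)/3 = -12/17
  x_3 = -12/17;  a_3 = 0;  x_4 = (x_3 − 0)/3 = -4/17
  x_4 = -4/17;  a_4 = 1;  x_5 = (x_4 − 1)/3 = -7/17
  x_5 = -7/17;  a_5 = 1;  x_6 = (x_5 − 1)/3 = -8/17
Digits: (2, 0, 2, 0, 1, 1).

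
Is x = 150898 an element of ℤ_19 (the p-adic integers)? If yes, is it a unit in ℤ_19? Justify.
x ∈ ℤ_19 but not a unit; v_19(x) = 3 > 0

ℤ_19 = {x ∈ ℚ_19 : v_19(x) ≥ 0} and ℤ_19^× = {x ∈ ℤ_19 : v_19(x) = 0}. Here v_19(150898) = v_19(num) − v_19(den) = 3; compare against these criteria.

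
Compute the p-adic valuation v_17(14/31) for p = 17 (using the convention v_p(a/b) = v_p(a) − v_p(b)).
v_17(14/31) = 0

Factor powers of 17 from the numerator and denominator of the reduced fraction: 14 = 17^0 · 14 and 31 = 17^0 · 31. Apply v_p(a/b) = v_p(a) − v_p(b): v_17(14/31) = 0 − 0 = 0.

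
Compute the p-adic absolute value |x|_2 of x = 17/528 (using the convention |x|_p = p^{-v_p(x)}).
|17/528|_2 = 16

Step 1 — compute v_2(x) by factoring powers of 2 out of the numerator and denominator: v_2(17/528) = -4. Step 2 — apply |x|_p = p^{-v_p(x)} = 2^{4} = 16.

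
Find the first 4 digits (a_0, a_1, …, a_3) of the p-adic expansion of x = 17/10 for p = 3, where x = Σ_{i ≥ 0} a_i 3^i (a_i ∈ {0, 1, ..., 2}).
(a_0, …, a_3) = (2, 2, 2, 0)

v_3(17/10) = 0 (numerator and denominator both coprime to 3), so x ∈ ℤ_3^×. Compute digits iteratively via a_i = x_i mod 3, x_{i+1} = (x_i − a_i)/3, with x_0 = x:
  x_0 = 17/10;  a_0 = 2;  x_1 = (x_0 − 2)/3 = -1/10
  x_1 = -1/10;  a_1 = 2;  x_2 = (x_1 − 2)/3 = -7/10
  x_2 = -7/10;  a_2 = 2;  x_3 = (x_2 − 2)/3 = -9/10
  x_3 = -9/10;  a_3 = 0;  x_4 = (x_3 − 0)/3 = -3/10
Digits: (2, 2, 2, 0).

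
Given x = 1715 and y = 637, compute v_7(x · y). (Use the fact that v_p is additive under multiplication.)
v_7(1092455) = 5

v_p(x) = 3 (factor: 1715 = 7^3 · 5); v_p(y) = 2 (factor: 637 = 7^2 · 13). Additivity: v_p(xy) = v_p(x) + v_p(y) = 3 + 2 = 5. (Direct check: xy = 1092455 = 7^5 · (65).)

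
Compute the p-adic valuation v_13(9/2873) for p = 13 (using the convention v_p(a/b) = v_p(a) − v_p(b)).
v_13(9/2873) = -2

Factor powers of 13 from the numerator and denominator of the reduced fraction: 9 = 13^0 · 9 and 2873 = 13^2 · 17. Apply v_p(a/b) = v_p(a) − v_p(b): v_13(9/2873) = 0 − 2 = -2.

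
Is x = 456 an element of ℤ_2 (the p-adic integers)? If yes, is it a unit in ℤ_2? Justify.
x ∈ ℤ_2 but not a unit; v_2(x) = 3 > 0

ℤ_2 = {x ∈ ℚ_2 : v_2(x) ≥ 0} and ℤ_2^× = {x ∈ ℤ_2 : v_2(x) = 0}. Here v_2(456) = v_2(num) − v_2(den) = 3; compare against these criteria.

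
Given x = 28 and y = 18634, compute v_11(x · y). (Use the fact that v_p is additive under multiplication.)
v_11(521752) = 3

v_p(x) = 0 (factor: 28 = 11^0 · 28); v_p(y) = 3 (factor: 18634 = 11^3 · 14). Additivity: v_p(xy) = v_p(x) + v_p(y) = 0 + 3 = 3. (Direct check: xy = 521752 = 11^3 · (392).)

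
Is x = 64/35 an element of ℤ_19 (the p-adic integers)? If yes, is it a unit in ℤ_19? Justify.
x ∈ ℤ_19^× (unit); v_19(x) = 0

ℤ_19 = {x ∈ ℚ_19 : v_19(x) ≥ 0} and ℤ_19^× = {x ∈ ℤ_19 : v_19(x) = 0}. Here v_19(64/35) = v_19(num) − v_19(den) = 0; compare against these criteria.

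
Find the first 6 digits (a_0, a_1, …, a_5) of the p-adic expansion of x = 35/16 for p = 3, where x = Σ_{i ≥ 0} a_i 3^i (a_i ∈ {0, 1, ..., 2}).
(a_0, …, a_5) = (2, 1, 1, 2, 2, 0)

v_3(35/16) = 0 (numerator and denominator both coprime to 3), so x ∈ ℤ_3^×. Compute digits iteratively via a_i = x_i mod 3, x_{i+1} = (x_i − a_i)/3, with x_0 = x:
  x_0 = 35/16;  a_0 = 2;  x_1 = (x_0 − 2)/3 = 1/16
  x_1 = 1/16;  a_1 = 1;  x_2 = (x_1 − 1)/3 = -5/16
  x_2 = -5/16;  a_2 = 1;  x_3 = (x_2 − 1)/3 = -7/16
  x_3 = -7/16;  a_3 = 2;  x_4 = (x_3 − 2)/3 = -13/16
  x_4 = -13/16;  a_4 = 2;  x_5 = (x_4 − 2)/3 = -15/16
  x_5 = -15/16;  a_5 = 0;  x_6 = (x_5 − 0)/3 = -5/16
Digits: (2, 1, 1, 2, 2, 0).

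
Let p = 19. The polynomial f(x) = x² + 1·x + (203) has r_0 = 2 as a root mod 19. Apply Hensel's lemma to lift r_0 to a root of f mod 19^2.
r_1 = 249 (mod 361)

Hensel: r_{i+1} = r_i − f(r_i)·(f′(r_i))^{-1} mod 19^{i+2}, f′(x) = 2x + 1. Iterate:
  r_0 = 2 (mod 19)
  r_1 = 249 (mod 361)
Final: r = 249 satisfies f(r) ≡ 0 mod 19^2.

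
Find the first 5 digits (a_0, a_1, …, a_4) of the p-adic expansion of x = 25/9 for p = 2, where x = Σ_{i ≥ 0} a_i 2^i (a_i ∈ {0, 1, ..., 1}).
(a_0, …, a_4) = (1, 0, 0, 0, 1)

v_2(25/9) = 0 (numerator and denominator both coprime to 2), so x ∈ ℤ_2^×. Compute digits iteratively via a_i = x_i mod 2, x_{i+1} = (x_i − a_i)/2, with x_0 = x:
  x_0 = 25/9;  a_0 = 1;  x_1 = (x_0 − 1)/2 = 8/9
  x_1 = 8/9;  a_1 = 0;  x_2 = (x_1 − 0)/2 = 4/9
  x_2 = 4/9;  a_2 = 0;  x_3 = (x_2 − 0)/2 = 2/9
  x_3 = 2/9;  a_3 = 0;  x_4 = (x_3 − 0)/2 = 1/9
  x_4 = 1/9;  a_4 = 1;  x_5 = (x_4 − 1)/2 = -4/9
Digits: (1, 0, 0, 0, 1).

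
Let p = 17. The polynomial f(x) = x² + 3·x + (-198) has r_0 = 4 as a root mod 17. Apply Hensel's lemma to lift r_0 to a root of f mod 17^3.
r_2 = 939 (mod 4913)

Hensel: r_{i+1} = r_i − f(r_i)·(f′(r_i))^{-1} mod 17^{i+2}, f′(x) = 2x + 3. Iterate:
  r_0 = 4 (mod 17)
  r_1 = 72 (mod 289)
  r_2 = 939 (mod 4913)
Final: r = 939 satisfies f(r) ≡ 0 mod 17^3.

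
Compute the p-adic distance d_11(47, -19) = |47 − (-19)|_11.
d_11(47, -19) = 1/11

Step 1 — x − y = 47 − (-19) = 66. Step 2 — v_11(66) = 1 (factor: 66 = (11^1 · 6); the sign does not affect v_p). Step 3 — |x − y|_11 = 11^{-1} = 1/11.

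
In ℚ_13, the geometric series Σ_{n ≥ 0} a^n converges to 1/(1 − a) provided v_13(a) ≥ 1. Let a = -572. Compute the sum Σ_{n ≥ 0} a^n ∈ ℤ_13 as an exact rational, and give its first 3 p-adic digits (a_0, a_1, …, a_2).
Σ a^n = 1/(1 − a) = 1/573;  first 3 digits = (1, 8, 8)

v_13(a) = 1 ≥ 1, so the series converges in ℤ_13 to 1/(1 − a) = 1/(1 − (-572)) = 1/573. Expand this rational in ℤ_13: compute digits iteratively via d_i = x_i mod 13, x_{i+1} = (x_i − d_i)/13. The first 3 digits are (1, 8, 8).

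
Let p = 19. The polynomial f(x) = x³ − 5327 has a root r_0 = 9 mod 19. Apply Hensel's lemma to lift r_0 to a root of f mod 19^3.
r_2 = 4455 (mod 6859)

Hensel: r_{i+1} = r_i − f(r_i)/f′(r_i) mod 19^{i+2}, where f′(x) = 3x². Iterate:
  r_0 = 9 (mod 19)
  r_1 = 123 (mod 361)
  r_2 = 4455 (mod 6859)
Final: r = 4455 with f(r) ≡ 0 mod 19^3.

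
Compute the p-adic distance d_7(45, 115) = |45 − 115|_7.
d_7(45, 115) = 1/7

Step 1 — x − y = 45 − 115 = -70. Step 2 — v_7(-70) = 1 (factor: -70 = −(7^1 · 10); the sign does not affect v_p). Step 3 — |x − y|_7 = 7^{-1} = 1/7.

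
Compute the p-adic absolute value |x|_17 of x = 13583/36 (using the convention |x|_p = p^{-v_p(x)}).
|13583/36|_17 = 1/289

Step 1 — compute v_17(x) by factoring powers of 17 out of the numerator and denominator: v_17(13583/36) = 2. Step 2 — apply |x|_p = p^{-v_p(x)} = 17^{-2} = 1/289.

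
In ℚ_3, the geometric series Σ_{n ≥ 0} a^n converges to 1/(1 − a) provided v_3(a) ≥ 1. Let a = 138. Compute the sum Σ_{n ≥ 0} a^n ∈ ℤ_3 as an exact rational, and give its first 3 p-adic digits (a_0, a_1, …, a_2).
Σ a^n = 1/(1 − a) = -1/137;  first 3 digits = (1, 1, 1)

v_3(a) = 1 ≥ 1, so the series converges in ℤ_3 to 1/(1 − a) = 1/(1 − 138) = -1/137. Expand this rational in ℤ_3: compute digits iteratively via d_i = x_i mod 3, x_{i+1} = (x_i − d_i)/3. The first 3 digits are (1, 1, 1).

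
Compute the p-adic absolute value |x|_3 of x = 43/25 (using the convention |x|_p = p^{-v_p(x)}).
|43/25|_3 = 1

Step 1 — compute v_3(x) by factoring powers of 3 out of the numerator and denominator: v_3(43/25) = 0. Step 2 — apply |x|_p = p^{-v_p(x)} = 3^{0} = 1.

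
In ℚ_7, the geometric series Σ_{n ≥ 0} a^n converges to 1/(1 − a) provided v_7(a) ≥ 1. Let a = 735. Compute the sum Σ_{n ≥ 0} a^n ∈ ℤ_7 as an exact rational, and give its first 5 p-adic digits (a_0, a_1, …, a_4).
Σ a^n = 1/(1 − a) = -1/734;  first 5 digits = (1, 0, 1, 2, 1)

v_7(a) = 2 ≥ 1, so the series converges in ℤ_7 to 1/(1 − a) = 1/(1 − 735) = -1/734. Expand this rational in ℤ_7: compute digits iteratively via d_i = x_i mod 7, x_{i+1} = (x_i − d_i)/7. The first 5 digits are (1, 0, 1, 2, 1).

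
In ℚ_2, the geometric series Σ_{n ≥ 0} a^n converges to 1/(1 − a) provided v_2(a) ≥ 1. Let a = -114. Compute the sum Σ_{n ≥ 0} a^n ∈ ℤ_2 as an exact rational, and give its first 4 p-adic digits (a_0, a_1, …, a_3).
Σ a^n = 1/(1 − a) = 1/115;  first 4 digits = (1, 1, 0, 1)

v_2(a) = 1 ≥ 1, so the series converges in ℤ_2 to 1/(1 − a) = 1/(1 − (-114)) = 1/115. Expand this rational in ℤ_2: compute digits iteratively via d_i = x_i mod 2, x_{i+1} = (x_i − d_i)/2. The first 4 digits are (1, 1, 0, 1).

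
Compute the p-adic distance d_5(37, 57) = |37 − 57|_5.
d_5(37, 57) = 1/5

Step 1 — x − y = 37 − 57 = -20. Step 2 — v_5(-20) = 1 (factor: -20 = −(5^1 · 4); the sign does not affect v_p). Step 3 — |x − y|_5 = 5^{-1} = 1/5.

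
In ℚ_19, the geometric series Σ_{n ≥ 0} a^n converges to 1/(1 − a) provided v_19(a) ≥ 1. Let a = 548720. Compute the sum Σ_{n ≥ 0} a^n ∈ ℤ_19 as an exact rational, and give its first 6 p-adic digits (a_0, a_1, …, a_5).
Σ a^n = 1/(1 − a) = -1/548719;  first 6 digits = (1, 0, 0, 4, 4, 0)

v_19(a) = 3 ≥ 1, so the series converges in ℤ_19 to 1/(1 − a) = 1/(1 − 548720) = -1/548719. Expand this rational in ℤ_19: compute digits iteratively via d_i = x_i mod 19, x_{i+1} = (x_i − d_i)/19. The first 6 digits are (1, 0, 0, 4, 4, 0).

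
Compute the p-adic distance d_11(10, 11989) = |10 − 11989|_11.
d_11(10, 11989) = 1/1331

Step 1 — x − y = 10 − 11989 = -11979. Step 2 — v_11(-11979) = 3 (factor: -11979 = −(11^3 · 9); the sign does not affect v_p). Step 3 — |x − y|_11 = 11^{-3} = 1/1331.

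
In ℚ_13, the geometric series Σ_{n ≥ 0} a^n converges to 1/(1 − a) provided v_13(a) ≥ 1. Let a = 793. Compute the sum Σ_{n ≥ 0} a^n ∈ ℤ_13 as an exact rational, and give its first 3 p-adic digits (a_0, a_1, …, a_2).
Σ a^n = 1/(1 − a) = -1/792;  first 3 digits = (1, 9, 7)

v_13(a) = 1 ≥ 1, so the series converges in ℤ_13 to 1/(1 − a) = 1/(1 − 793) = -1/792. Expand this rational in ℤ_13: compute digits iteratively via d_i = x_i mod 13, x_{i+1} = (x_i − d_i)/13. The first 3 digits are (1, 9, 7).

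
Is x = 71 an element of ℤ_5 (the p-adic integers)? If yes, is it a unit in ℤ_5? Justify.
x ∈ ℤ_5^× (unit); v_5(x) = 0

ℤ_5 = {x ∈ ℚ_5 : v_5(x) ≥ 0} and ℤ_5^× = {x ∈ ℤ_5 : v_5(x) = 0}. Here v_5(71) = v_5(num) − v_5(den) = 0; compare against these criteria.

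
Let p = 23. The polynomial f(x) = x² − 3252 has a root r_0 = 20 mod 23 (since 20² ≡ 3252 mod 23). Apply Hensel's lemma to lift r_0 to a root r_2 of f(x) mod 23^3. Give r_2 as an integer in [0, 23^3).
r_2 = 6069 (mod 12167)

Hensel's recurrence: r_{i+1} = r_i − f(r_i)·(f′(r_i))^{-1} mod 23^{i+2}, with f′(x) = 2x. Iterate:
  r_0 = 20 (mod 23)
  r_1 = 250 (mod 529)
  r_2 = 6069 (mod 12167)
Final: r_2 = 6069, and one checks f(r_2) ≡ 0 mod 23^3.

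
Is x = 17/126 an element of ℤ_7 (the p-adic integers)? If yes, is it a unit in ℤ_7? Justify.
x ∉ ℤ_7 (v_7(x) = -1 < 0)

ℤ_7 = {x ∈ ℚ_7 : v_7(x) ≥ 0} and ℤ_7^× = {x ∈ ℤ_7 : v_7(x) = 0}. Here v_7(17/126) = v_7(num) − v_7(den) = -1; compare against these criteria.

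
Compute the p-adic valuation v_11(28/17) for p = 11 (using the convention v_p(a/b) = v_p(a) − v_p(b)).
v_11(28/17) = 0

Factor powers of 11 from the numerator and denominator of the reduced fraction: 28 = 11^0 · 28 and 17 = 11^0 · 17. Apply v_p(a/b) = v_p(a) − v_p(b): v_11(28/17) = 0 − 0 = 0.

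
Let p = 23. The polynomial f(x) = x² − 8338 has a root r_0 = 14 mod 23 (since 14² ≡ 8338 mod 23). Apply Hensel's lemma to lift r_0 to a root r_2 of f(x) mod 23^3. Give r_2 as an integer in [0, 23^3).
r_2 = 7144 (mod 12167)

Hensel's recurrence: r_{i+1} = r_i − f(r_i)·(f′(r_i))^{-1} mod 23^{i+2}, with f′(x) = 2x. Iterate:
  r_0 = 14 (mod 23)
  r_1 = 267 (mod 529)
  r_2 = 7144 (mod 12167)
Final: r_2 = 7144, and one checks f(r_2) ≡ 0 mod 23^3.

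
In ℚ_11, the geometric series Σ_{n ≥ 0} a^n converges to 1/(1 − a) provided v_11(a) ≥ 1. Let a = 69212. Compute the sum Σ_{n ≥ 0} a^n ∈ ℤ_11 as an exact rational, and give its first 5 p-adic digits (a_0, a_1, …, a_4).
Σ a^n = 1/(1 − a) = -1/69211;  first 5 digits = (1, 0, 0, 8, 4)

v_11(a) = 3 ≥ 1, so the series converges in ℤ_11 to 1/(1 − a) = 1/(1 − 69212) = -1/69211. Expand this rational in ℤ_11: compute digits iteratively via d_i = x_i mod 11, x_{i+1} = (x_i − d_i)/11. The first 5 digits are (1, 0, 0, 8, 4).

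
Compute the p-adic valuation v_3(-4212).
v_3(-4212) = 4

v_3(n) is the largest exponent k such that 3^k divides n. Factor out: -4212 = -3^4 · 52. (Sign doesn't affect v_p.) So v_3(-4212) = 4.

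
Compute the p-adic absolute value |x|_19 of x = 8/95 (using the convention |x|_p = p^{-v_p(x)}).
|8/95|_19 = 19

Step 1 — compute v_19(x) by factoring powers of 19 out of the numerator and denominator: v_19(8/95) = -1. Step 2 — apply |x|_p = p^{-v_p(x)} = 19^{1} = 19.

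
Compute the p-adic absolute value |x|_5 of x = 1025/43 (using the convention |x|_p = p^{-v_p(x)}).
|1025/43|_5 = 1/25

Step 1 — compute v_5(x) by factoring powers of 5 out of the numerator and denominator: v_5(1025/43) = 2. Step 2 — apply |x|_p = p^{-v_p(x)} = 5^{-2} = 1/25.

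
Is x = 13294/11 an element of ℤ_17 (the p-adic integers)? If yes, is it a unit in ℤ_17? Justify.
x ∈ ℤ_17 but not a unit; v_17(x) = 2 > 0

ℤ_17 = {x ∈ ℚ_17 : v_17(x) ≥ 0} and ℤ_17^× = {x ∈ ℤ_17 : v_17(x) = 0}. Here v_17(13294/11) = v_17(num) − v_17(den) = 2; compare against these criteria.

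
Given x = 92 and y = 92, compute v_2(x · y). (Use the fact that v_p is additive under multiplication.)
v_2(8464) = 4

v_p(x) = 2 (factor: 92 = 2^2 · 23); v_p(y) = 2 (factor: 92 = 2^2 · 23). Additivity: v_p(xy) = v_p(x) + v_p(y) = 2 + 2 = 4. (Direct check: xy = 8464 = 2^4 · (529).)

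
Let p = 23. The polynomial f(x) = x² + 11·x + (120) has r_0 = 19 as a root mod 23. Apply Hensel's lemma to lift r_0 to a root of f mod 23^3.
r_2 = 1905 (mod 12167)

Hensel: r_{i+1} = r_i − f(r_i)·(f′(r_i))^{-1} mod 23^{i+2}, f′(x) = 2x + 11. Iterate:
  r_0 = 19 (mod 23)
  r_1 = 318 (mod 529)
  r_2 = 1905 (mod 12167)
Final: r = 1905 satisfies f(r) ≡ 0 mod 23^3.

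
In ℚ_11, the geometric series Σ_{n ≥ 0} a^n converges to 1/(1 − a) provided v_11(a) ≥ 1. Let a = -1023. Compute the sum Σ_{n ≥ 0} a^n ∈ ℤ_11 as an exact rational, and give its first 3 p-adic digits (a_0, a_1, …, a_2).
Σ a^n = 1/(1 − a) = 1/1024;  first 3 digits = (1, 6, 5)

v_11(a) = 1 ≥ 1, so the series converges in ℤ_11 to 1/(1 − a) = 1/(1 − (-1023)) = 1/1024. Expand this rational in ℤ_11: compute digits iteratively via d_i = x_i mod 11, x_{i+1} = (x_i − d_i)/11. The first 3 digits are (1, 6, 5).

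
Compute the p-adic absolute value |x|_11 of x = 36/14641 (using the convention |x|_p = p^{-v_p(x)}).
|36/14641|_11 = 14641

Step 1 — compute v_11(x) by factoring powers of 11 out of the numerator and denominator: v_11(36/14641) = -4. Step 2 — apply |x|_p = p^{-v_p(x)} = 11^{4} = 14641.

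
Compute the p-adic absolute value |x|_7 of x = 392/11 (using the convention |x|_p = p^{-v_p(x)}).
|392/11|_7 = 1/49

Step 1 — compute v_7(x) by factoring powers of 7 out of the numerator and denominator: v_7(392/11) = 2. Step 2 — apply |x|_p = p^{-v_p(x)} = 7^{-2} = 1/49.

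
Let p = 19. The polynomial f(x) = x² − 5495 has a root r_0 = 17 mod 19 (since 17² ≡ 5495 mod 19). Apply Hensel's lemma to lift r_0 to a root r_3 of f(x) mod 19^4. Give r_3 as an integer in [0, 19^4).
r_3 = 43299 (mod 130321)

Hensel's recurrence: r_{i+1} = r_i − f(r_i)·(f′(r_i))^{-1} mod 19^{i+2}, with f′(x) = 2x. Iterate:
  r_0 = 17 (mod 19)
  r_1 = 340 (mod 361)
  r_2 = 2145 (mod 6859)
  r_3 = 43299 (mod 130321)
Final: r_3 = 43299, and one checks f(r_3) ≡ 0 mod 19^4.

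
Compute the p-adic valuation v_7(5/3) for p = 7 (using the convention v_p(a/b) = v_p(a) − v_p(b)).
v_7(5/3) = 0

Factor powers of 7 from the numerator and denominator of the reduced fraction: 5 = 7^0 · 5 and 3 = 7^0 · 3. Apply v_p(a/b) = v_p(a) − v_p(b): v_7(5/3) = 0 − 0 = 0.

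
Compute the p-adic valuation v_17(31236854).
v_17(31236854) = 5

v_17(n) is the largest exponent k such that 17^k divides n. Factor out: 31236854 = 17^5 · 22. (Sign doesn't affect v_p.) So v_17(31236854) = 5.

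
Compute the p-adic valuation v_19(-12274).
v_19(-12274) = 2

v_19(n) is the largest exponent k such that 19^k divides n. Factor out: -12274 = -19^2 · 34. (Sign doesn't affect v_p.) So v_19(-12274) = 2.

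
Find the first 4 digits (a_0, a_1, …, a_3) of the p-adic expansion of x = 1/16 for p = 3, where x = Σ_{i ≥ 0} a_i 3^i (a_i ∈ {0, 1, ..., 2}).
(a_0, …, a_3) = (1, 1, 2, 2)

v_3(1/16) = 0 (numerator and denominator both coprime to 3), so x ∈ ℤ_3^×. Compute digits iteratively via a_i = x_i mod 3, x_{i+1} = (x_i − a_i)/3, with x_0 = x:
  x_0 = 1/16;  a_0 = 1;  x_1 = (x_0 − 1)/3 = -5/16
  x_1 = -5/16;  a_1 = 1;  x_2 = (x_1 − 1)/3 = -7/16
  x_2 = -7/16;  a_2 = 2;  x_3 = (x_2 − 2)/3 = -13/16
  x_3 = -13/16;  a_3 = 2;  x_4 = (x_3 − 2)/3 = -15/16
Digits: (1, 1, 2, 2).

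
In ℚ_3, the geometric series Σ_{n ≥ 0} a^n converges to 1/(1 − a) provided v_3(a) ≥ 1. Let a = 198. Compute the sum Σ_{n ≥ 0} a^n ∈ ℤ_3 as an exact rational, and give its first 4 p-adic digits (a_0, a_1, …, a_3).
Σ a^n = 1/(1 − a) = -1/197;  first 4 digits = (1, 0, 1, 1)

v_3(a) = 2 ≥ 1, so the series converges in ℤ_3 to 1/(1 − a) = 1/(1 − 198) = -1/197. Expand this rational in ℤ_3: compute digits iteratively via d_i = x_i mod 3, x_{i+1} = (x_i − d_i)/3. The first 4 digits are (1, 0, 1, 1).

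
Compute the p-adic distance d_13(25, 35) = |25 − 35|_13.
d_13(25, 35) = 1

Step 1 — x − y = 25 − 35 = -10. Step 2 — v_13(-10) = 0 (factor: -10 = −(13^0 · 10); the sign does not affect v_p). Step 3 — |x − y|_13 = 13^{0} = 1.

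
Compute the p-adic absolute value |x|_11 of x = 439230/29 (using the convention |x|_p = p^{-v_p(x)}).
|439230/29|_11 = 1/14641

Step 1 — compute v_11(x) by factoring powers of 11 out of the numerator and denominator: v_11(439230/29) = 4. Step 2 — apply |x|_p = p^{-v_p(x)} = 11^{-4} = 1/14641.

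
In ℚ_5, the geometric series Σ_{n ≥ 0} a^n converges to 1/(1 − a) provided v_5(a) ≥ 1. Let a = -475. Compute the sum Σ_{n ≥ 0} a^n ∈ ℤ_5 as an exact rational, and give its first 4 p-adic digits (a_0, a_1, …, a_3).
Σ a^n = 1/(1 − a) = 1/476;  first 4 digits = (1, 0, 1, 1)

v_5(a) = 2 ≥ 1, so the series converges in ℤ_5 to 1/(1 − a) = 1/(1 − (-475)) = 1/476. Expand this rational in ℤ_5: compute digits iteratively via d_i = x_i mod 5, x_{i+1} = (x_i − d_i)/5. The first 4 digits are (1, 0, 1, 1).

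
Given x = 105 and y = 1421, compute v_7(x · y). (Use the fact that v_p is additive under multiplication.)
v_7(149205) = 3

v_p(x) = 1 (factor: 105 = 7^1 · 15); v_p(y) = 2 (factor: 1421 = 7^2 · 29). Additivity: v_p(xy) = v_p(x) + v_p(y) = 1 + 2 = 3. (Direct check: xy = 149205 = 7^3 · (435).)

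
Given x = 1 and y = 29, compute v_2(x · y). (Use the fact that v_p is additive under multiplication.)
v_2(29) = 0

v_p(x) = 0 (factor: 1 = 2^0 · 1); v_p(y) = 0 (factor: 29 = 2^0 · 29). Additivity: v_p(xy) = v_p(x) + v_p(y) = 0 + 0 = 0. (Direct check: xy = 29 = 2^0 · (29).)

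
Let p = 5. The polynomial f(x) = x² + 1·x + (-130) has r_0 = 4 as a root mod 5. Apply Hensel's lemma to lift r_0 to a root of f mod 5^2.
r_1 = 19 (mod 25)

Hensel: r_{i+1} = r_i − f(r_i)·(f′(r_i))^{-1} mod 5^{i+2}, f′(x) = 2x + 1. Iterate:
  r_0 = 4 (mod 5)
  r_1 = 19 (mod 25)
Final: r = 19 satisfies f(r) ≡ 0 mod 5^2.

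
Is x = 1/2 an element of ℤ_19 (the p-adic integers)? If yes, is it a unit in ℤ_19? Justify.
x ∈ ℤ_19^× (unit); v_19(x) = 0

ℤ_19 = {x ∈ ℚ_19 : v_19(x) ≥ 0} and ℤ_19^× = {x ∈ ℤ_19 : v_19(x) = 0}. Here v_19(1/2) = v_19(num) − v_19(den) = 0; compare against these criteria.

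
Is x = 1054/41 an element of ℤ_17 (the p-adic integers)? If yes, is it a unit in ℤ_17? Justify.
x ∈ ℤ_17 but not a unit; v_17(x) = 1 > 0

ℤ_17 = {x ∈ ℚ_17 : v_17(x) ≥ 0} and ℤ_17^× = {x ∈ ℤ_17 : v_17(x) = 0}. Here v_17(1054/41) = v_17(num) − v_17(den) = 1; compare against these criteria.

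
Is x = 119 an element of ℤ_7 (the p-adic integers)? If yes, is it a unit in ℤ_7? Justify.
x ∈ ℤ_7 but not a unit; v_7(x) = 1 > 0

ℤ_7 = {x ∈ ℚ_7 : v_7(x) ≥ 0} and ℤ_7^× = {x ∈ ℤ_7 : v_7(x) = 0}. Here v_7(119) = v_7(num) − v_7(den) = 1; compare against these criteria.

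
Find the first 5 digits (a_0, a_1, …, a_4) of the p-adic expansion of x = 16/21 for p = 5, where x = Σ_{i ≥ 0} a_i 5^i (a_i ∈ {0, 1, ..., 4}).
(a_0, …, a_4) = (1, 4, 3, 4, 0)

v_5(16/21) = 0 (numerator and denominator both coprime to 5), so x ∈ ℤ_5^×. Compute digits iteratively via a_i = x_i mod 5, x_{i+1} = (x_i − a_i)/5, with x_0 = x:
  x_0 = 16/21;  a_0 = 1;  x_1 = (x_0 − 1)/5 = -1/21
  x_1 = -1/21;  a_1 = 4;  x_2 = (x_1 − 4)/5 = -17/21
  x_2 = -17/21;  a_2 = 3;  x_3 = (x_2 − 3)/5 = -16/21
  x_3 = -16/21;  a_3 = 4;  x_4 = (x_3 − 4)/5 = -20/21
  x_4 = -20/21;  a_4 = 0;  x_5 = (x_4 − 0)/5 = -4/21
Digits: (1, 4, 3, 4, 0).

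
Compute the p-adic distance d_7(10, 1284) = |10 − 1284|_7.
d_7(10, 1284) = 1/49

Step 1 — x − y = 10 − 1284 = -1274. Step 2 — v_7(-1274) = 2 (factor: -1274 = −(7^2 · 26); the sign does not affect v_p). Step 3 — |x − y|_7 = 7^{-2} = 1/49.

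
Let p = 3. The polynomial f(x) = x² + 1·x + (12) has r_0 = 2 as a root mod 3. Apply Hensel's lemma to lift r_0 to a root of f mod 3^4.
r_3 = 47 (mod 81)

Hensel: r_{i+1} = r_i − f(r_i)·(f′(r_i))^{-1} mod 3^{i+2}, f′(x) = 2x + 1. Iterate:
  r_0 = 2 (mod 3)
  r_1 = 2 (mod 9)
  r_2 = 20 (mod 27)
  r_3 = 47 (mod 81)
Final: r = 47 satisfies f(r) ≡ 0 mod 3^4.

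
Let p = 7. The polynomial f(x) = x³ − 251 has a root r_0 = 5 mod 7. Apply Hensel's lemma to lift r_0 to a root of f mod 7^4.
r_3 = 1902 (mod 2401)

Hensel: r_{i+1} = r_i − f(r_i)/f′(r_i) mod 7^{i+2}, where f′(x) = 3x². Iterate:
  r_0 = 5 (mod 7)
  r_1 = 40 (mod 49)
  r_2 = 187 (mod 343)
  r_3 = 1902 (mod 2401)
Final: r = 1902 with f(r) ≡ 0 mod 7^4.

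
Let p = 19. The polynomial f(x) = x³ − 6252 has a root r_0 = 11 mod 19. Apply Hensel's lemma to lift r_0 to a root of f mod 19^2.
r_1 = 125 (mod 361)

Hensel: r_{i+1} = r_i − f(r_i)/f′(r_i) mod 19^{i+2}, where f′(x) = 3x². Iterate:
  r_0 = 11 (mod 19)
  r_1 = 125 (mod 361)
Final: r = 125 with f(r) ≡ 0 mod 19^2.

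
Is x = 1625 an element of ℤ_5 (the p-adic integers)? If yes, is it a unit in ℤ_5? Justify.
x ∈ ℤ_5 but not a unit; v_5(x) = 3 > 0

ℤ_5 = {x ∈ ℚ_5 : v_5(x) ≥ 0} and ℤ_5^× = {x ∈ ℤ_5 : v_5(x) = 0}. Here v_5(1625) = v_5(num) − v_5(den) = 3; compare against these criteria.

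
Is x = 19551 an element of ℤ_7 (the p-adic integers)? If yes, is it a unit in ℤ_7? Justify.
x ∈ ℤ_7 but not a unit; v_7(x) = 3 > 0

ℤ_7 = {x ∈ ℚ_7 : v_7(x) ≥ 0} and ℤ_7^× = {x ∈ ℤ_7 : v_7(x) = 0}. Here v_7(19551) = v_7(num) − v_7(den) = 3; compare against these criteria.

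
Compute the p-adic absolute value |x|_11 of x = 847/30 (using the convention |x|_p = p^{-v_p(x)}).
|847/30|_11 = 1/121

Step 1 — compute v_11(x) by factoring powers of 11 out of the numerator and denominator: v_11(847/30) = 2. Step 2 — apply |x|_p = p^{-v_p(x)} = 11^{-2} = 1/121.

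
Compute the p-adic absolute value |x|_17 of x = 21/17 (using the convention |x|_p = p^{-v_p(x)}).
|21/17|_17 = 17

Step 1 — compute v_17(x) by factoring powers of 17 out of the numerator and denominator: v_17(21/17) = -1. Step 2 — apply |x|_p = p^{-v_p(x)} = 17^{1} = 17.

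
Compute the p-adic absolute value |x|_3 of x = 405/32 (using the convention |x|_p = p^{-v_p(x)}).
|405/32|_3 = 1/81

Step 1 — compute v_3(x) by factoring powers of 3 out of the numerator and denominator: v_3(405/32) = 4. Step 2 — apply |x|_p = p^{-v_p(x)} = 3^{-4} = 1/81.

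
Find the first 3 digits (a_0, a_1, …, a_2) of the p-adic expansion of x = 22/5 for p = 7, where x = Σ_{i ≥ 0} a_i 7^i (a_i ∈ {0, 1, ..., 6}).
(a_0, …, a_2) = (3, 3, 1)

v_7(22/5) = 0 (numerator and denominator both coprime to 7), so x ∈ ℤ_7^×. Compute digits iteratively via a_i = x_i mod 7, x_{i+1} = (x_i − a_i)/7, with x_0 = x:
  x_0 = 22/5;  a_0 = 3;  x_1 = (x_0 − 3)/7 = 1/5
  x_1 = 1/5;  a_1 = 3;  x_2 = (x_1 − 3)/7 = -2/5
  x_2 = -2/5;  a_2 = 1;  x_3 = (x_2 − 1)/7 = -1/5
Digits: (3, 3, 1).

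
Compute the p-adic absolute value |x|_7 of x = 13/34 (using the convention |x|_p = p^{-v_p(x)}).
|13/34|_7 = 1

Step 1 — compute v_7(x) by factoring powers of 7 out of the numerator and denominator: v_7(13/34) = 0. Step 2 — apply |x|_p = p^{-v_p(x)} = 7^{0} = 1.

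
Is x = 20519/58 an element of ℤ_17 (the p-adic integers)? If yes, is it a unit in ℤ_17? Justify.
x ∈ ℤ_17 but not a unit; v_17(x) = 2 > 0

ℤ_17 = {x ∈ ℚ_17 : v_17(x) ≥ 0} and ℤ_17^× = {x ∈ ℤ_17 : v_17(x) = 0}. Here v_17(20519/58) = v_17(num) − v_17(den) = 2; compare against these criteria.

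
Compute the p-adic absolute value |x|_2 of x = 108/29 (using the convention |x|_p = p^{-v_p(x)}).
|108/29|_2 = 1/4

Step 1 — compute v_2(x) by factoring powers of 2 out of the numerator and denominator: v_2(108/29) = 2. Step 2 — apply |x|_p = p^{-v_p(x)} = 2^{-2} = 1/4.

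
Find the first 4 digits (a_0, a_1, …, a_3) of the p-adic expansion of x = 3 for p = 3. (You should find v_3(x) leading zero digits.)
(a_0, …, a_3) = (0, 1, 0, 0)

v_3(3) = 1, so a_0 = ... = a_0 = 0. Factor out: x = 3^1 · u with u = 1 a unit in ℤ_3. Expand u iteratively via a_{v+i} = u_i mod 3, u_{i+1} = (u_i − a_{v+i})/3:
  u_0 = 1;  a_1 = 1;  u_1 = (u_0 − 1)/3 = 0
  u_1 = 0;  a_2 = 0;  u_2 = (u_1 − 0)/3 = 0
  u_2 = 0;  a_3 = 0;  u_3 = (u_2 − 0)/3 = 0
Digits: (0, 1, 0, 0).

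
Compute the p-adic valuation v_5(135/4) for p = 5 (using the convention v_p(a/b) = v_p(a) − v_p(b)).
v_5(135/4) = 1

Factor powers of 5 from the numerator and denominator of the reduced fraction: 135 = 5^1 · 27 and 4 = 5^0 · 4. Apply v_p(a/b) = v_p(a) − v_p(b): v_5(135/4) = 1 − 0 = 1.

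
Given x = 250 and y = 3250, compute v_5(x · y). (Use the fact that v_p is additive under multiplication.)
v_5(812500) = 6

v_p(x) = 3 (factor: 250 = 5^3 · 2); v_p(y) = 3 (factor: 3250 = 5^3 · 26). Additivity: v_p(xy) = v_p(x) + v_p(y) = 3 + 3 = 6. (Direct check: xy = 812500 = 5^6 · (52).)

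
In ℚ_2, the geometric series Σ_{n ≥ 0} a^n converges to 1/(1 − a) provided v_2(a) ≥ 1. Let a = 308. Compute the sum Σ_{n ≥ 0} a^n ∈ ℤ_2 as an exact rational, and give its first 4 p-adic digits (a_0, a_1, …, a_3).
Σ a^n = 1/(1 − a) = -1/307;  first 4 digits = (1, 0, 1, 0)

v_2(a) = 2 ≥ 1, so the series converges in ℤ_2 to 1/(1 − a) = 1/(1 − 308) = -1/307. Expand this rational in ℤ_2: compute digits iteratively via d_i = x_i mod 2, x_{i+1} = (x_i − d_i)/2. The first 4 digits are (1, 0, 1, 0).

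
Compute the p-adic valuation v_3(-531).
v_3(-531) = 2

v_3(n) is the largest exponent k such that 3^k divides n. Factor out: -531 = -3^2 · 59. (Sign doesn't affect v_p.) So v_3(-531) = 2.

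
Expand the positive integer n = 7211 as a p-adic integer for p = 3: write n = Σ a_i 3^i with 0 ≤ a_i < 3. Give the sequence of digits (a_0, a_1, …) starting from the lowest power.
(a_0, a_1, …) = (2, 0, 0, 0, 2, 2, 0, 0, 1)

Repeated division by 3 gives the digits low-to-high: 7211 = 2 + 2·3^4 + 2·3^5 + 1·3^8. Digit sequence: (2, 0, 0, 0, 2, 2, 0, 0, 1).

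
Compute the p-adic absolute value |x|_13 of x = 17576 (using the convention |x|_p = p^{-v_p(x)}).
|17576|_13 = 1/2197

Step 1 — compute v_13(x) by factoring powers of 13 out of the numerator and denominator: v_13(17576) = 3. Step 2 — apply |x|_p = p^{-v_p(x)} = 13^{-3} = 1/2197.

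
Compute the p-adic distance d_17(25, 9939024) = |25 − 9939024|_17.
d_17(25, 9939024) = 1/1419857

Step 1 — x − y = 25 − 9939024 = -9938999. Step 2 — v_17(-9938999) = 5 (factor: -9938999 = −(17^5 · 7); the sign does not affect v_p). Step 3 — |x − y|_17 = 17^{-5} = 1/1419857.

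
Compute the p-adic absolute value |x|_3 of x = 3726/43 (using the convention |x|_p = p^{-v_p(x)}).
|3726/43|_3 = 1/81

Step 1 — compute v_3(x) by factoring powers of 3 out of the numerator and denominator: v_3(3726/43) = 4. Step 2 — apply |x|_p = p^{-v_p(x)} = 3^{-4} = 1/81.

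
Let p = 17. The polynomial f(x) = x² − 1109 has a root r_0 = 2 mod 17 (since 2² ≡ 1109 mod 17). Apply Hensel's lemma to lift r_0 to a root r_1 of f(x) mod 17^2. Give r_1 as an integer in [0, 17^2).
r_1 = 206 (mod 289)

Hensel's recurrence: r_{i+1} = r_i − f(r_i)·(f′(r_i))^{-1} mod 17^{i+2}, with f′(x) = 2x. Iterate:
  r_0 = 2 (mod 17)
  r_1 = 206 (mod 289)
Final: r_1 = 206, and one checks f(r_1) ≡ 0 mod 17^2.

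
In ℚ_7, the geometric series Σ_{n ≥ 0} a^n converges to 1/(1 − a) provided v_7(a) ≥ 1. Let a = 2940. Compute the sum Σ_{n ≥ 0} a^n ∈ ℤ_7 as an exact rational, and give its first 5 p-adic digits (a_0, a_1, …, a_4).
Σ a^n = 1/(1 − a) = -1/2939;  first 5 digits = (1, 0, 4, 1, 3)

v_7(a) = 2 ≥ 1, so the series converges in ℤ_7 to 1/(1 − a) = 1/(1 − 2940) = -1/2939. Expand this rational in ℤ_7: compute digits iteratively via d_i = x_i mod 7, x_{i+1} = (x_i − d_i)/7. The first 5 digits are (1, 0, 4, 1, 3).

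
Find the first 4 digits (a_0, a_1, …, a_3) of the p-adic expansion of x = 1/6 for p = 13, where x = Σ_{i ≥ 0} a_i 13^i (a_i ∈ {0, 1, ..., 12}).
(a_0, …, a_3) = (11, 10, 10, 10)

v_13(1/6) = 0 (numerator and denominator both coprime to 13), so x ∈ ℤ_13^×. Compute digits iteratively via a_i = x_i mod 13, x_{i+1} = (x_i − a_i)/13, with x_0 = x:
  x_0 = 1/6;  a_0 = 11;  x_1 = (x_0 − 11)/13 = -5/6
  x_1 = -5/6;  a_1 = 10;  x_2 = (x_1 − 10)/13 = -5/6
  x_2 = -5/6;  a_2 = 10;  x_3 = (x_2 − 10)/13 = -5/6
  x_3 = -5/6;  a_3 = 10;  x_4 = (x_3 − 10)/13 = -5/6
Digits: (11, 10, 10, 10).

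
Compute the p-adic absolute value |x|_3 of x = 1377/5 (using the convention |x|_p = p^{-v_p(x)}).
|1377/5|_3 = 1/81

Step 1 — compute v_3(x) by factoring powers of 3 out of the numerator and denominator: v_3(1377/5) = 4. Step 2 — apply |x|_p = p^{-v_p(x)} = 3^{-4} = 1/81.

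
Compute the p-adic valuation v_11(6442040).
v_11(6442040) = 5

v_11(n) is the largest exponent k such that 11^k divides n. Factor out: 6442040 = 11^5 · 40. (Sign doesn't affect v_p.) So v_11(6442040) = 5.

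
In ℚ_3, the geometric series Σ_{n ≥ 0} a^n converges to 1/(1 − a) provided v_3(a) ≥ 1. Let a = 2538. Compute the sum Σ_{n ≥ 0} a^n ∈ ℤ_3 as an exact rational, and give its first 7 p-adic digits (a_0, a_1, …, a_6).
Σ a^n = 1/(1 − a) = -1/2537;  first 7 digits = (1, 0, 0, 1, 1, 1, 1)

v_3(a) = 3 ≥ 1, so the series converges in ℤ_3 to 1/(1 − a) = 1/(1 − 2538) = -1/2537. Expand this rational in ℤ_3: compute digits iteratively via d_i = x_i mod 3, x_{i+1} = (x_i − d_i)/3. The first 7 digits are (1, 0, 0, 1, 1, 1, 1).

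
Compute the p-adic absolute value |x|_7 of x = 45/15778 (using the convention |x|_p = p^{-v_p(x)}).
|45/15778|_7 = 343

Step 1 — compute v_7(x) by factoring powers of 7 out of the numerator and denominator: v_7(45/15778) = -3. Step 2 — apply |x|_p = p^{-v_p(x)} = 7^{3} = 343.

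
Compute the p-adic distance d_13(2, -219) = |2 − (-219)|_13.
d_13(2, -219) = 1/13

Step 1 — x − y = 2 − (-219) = 221. Step 2 — v_13(221) = 1 (factor: 221 = (13^1 · 17); the sign does not affect v_p). Step 3 — |x − y|_13 = 13^{-1} = 1/13.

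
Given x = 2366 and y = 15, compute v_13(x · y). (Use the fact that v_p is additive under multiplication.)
v_13(35490) = 2

v_p(x) = 2 (factor: 2366 = 13^2 · 14); v_p(y) = 0 (factor: 15 = 13^0 · 15). Additivity: v_p(xy) = v_p(x) + v_p(y) = 2 + 0 = 2. (Direct check: xy = 35490 = 13^2 · (210).)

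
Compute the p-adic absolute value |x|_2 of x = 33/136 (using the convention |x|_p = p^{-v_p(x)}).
|33/136|_2 = 8

Step 1 — compute v_2(x) by factoring powers of 2 out of the numerator and denominator: v_2(33/136) = -3. Step 2 — apply |x|_p = p^{-v_p(x)} = 2^{3} = 8.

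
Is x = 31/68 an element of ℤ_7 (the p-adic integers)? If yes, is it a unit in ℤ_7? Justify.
x ∈ ℤ_7^× (unit); v_7(x) = 0

ℤ_7 = {x ∈ ℚ_7 : v_7(x) ≥ 0} and ℤ_7^× = {x ∈ ℤ_7 : v_7(x) = 0}. Here v_7(31/68) = v_7(num) − v_7(den) = 0; compare against these criteria.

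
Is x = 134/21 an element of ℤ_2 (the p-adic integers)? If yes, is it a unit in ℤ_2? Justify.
x ∈ ℤ_2 but not a unit; v_2(x) = 1 > 0

ℤ_2 = {x ∈ ℚ_2 : v_2(x) ≥ 0} and ℤ_2^× = {x ∈ ℤ_2 : v_2(x) = 0}. Here v_2(134/21) = v_2(num) − v_2(den) = 1; compare against these criteria.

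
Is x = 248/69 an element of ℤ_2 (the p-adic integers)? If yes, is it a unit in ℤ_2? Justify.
x ∈ ℤ_2 but not a unit; v_2(x) = 3 > 0

ℤ_2 = {x ∈ ℚ_2 : v_2(x) ≥ 0} and ℤ_2^× = {x ∈ ℤ_2 : v_2(x) = 0}. Here v_2(248/69) = v_2(num) − v_2(den) = 3; compare against these criteria.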